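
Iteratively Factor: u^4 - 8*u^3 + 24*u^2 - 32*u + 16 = (u - 2)*(u^3 - 6*u^2 + 12*u - 8) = (u - 2)^2*(u^2 - 4*u + 4) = (u - 2)^3*(u - 2)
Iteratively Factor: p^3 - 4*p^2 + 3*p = (p)*(p^2 - 4*p + 3) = p*(p - 1)*(p - 3)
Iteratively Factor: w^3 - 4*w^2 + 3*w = (w)*(w^2 - 4*w + 3) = w*(w - 3)*(w - 1)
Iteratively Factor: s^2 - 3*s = (s - 3)*(s)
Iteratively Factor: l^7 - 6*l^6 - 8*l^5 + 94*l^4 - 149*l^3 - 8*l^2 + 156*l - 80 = (l - 5)*(l^6 - l^5 - 13*l^4 + 29*l^3 - 4*l^2 - 28*l + 16) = (l - 5)*(l + 1)*(l^5 - 2*l^4 - 11*l^3 + 40*l^2 - 44*l + 16) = (l - 5)*(l - 1)*(l + 1)*(l^4 - l^3 - 12*l^2 + 28*l - 16) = (l - 5)*(l - 1)*(l + 1)*(l + 4)*(l^3 - 5*l^2 + 8*l - 4) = (l - 5)*(l - 1)^2*(l + 1)*(l + 4)*(l^2 - 4*l + 4) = (l - 5)*(l - 2)*(l - 1)^2*(l + 1)*(l + 4)*(l - 2)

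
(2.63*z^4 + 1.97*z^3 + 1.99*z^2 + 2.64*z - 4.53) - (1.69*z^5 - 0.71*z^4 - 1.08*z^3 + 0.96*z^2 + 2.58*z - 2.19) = -1.69*z^5 + 3.34*z^4 + 3.05*z^3 + 1.03*z^2 + 0.0600000000000001*z - 2.34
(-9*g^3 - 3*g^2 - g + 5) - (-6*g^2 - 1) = -9*g^3 + 3*g^2 - g + 6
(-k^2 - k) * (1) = -k^2 - k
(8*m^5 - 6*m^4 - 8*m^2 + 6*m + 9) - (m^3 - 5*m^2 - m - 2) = 8*m^5 - 6*m^4 - m^3 - 3*m^2 + 7*m + 11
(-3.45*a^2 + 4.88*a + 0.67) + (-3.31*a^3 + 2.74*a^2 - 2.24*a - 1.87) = -3.31*a^3 - 0.71*a^2 + 2.64*a - 1.2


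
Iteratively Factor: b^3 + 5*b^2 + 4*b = (b + 4)*(b^2 + b) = b*(b + 4)*(b + 1)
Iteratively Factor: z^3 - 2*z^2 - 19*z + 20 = (z - 1)*(z^2 - z - 20) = (z - 1)*(z + 4)*(z - 5)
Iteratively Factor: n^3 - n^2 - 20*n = (n + 4)*(n^2 - 5*n) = (n - 5)*(n + 4)*(n)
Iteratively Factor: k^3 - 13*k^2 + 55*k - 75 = (k - 5)*(k^2 - 8*k + 15) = (k - 5)*(k - 3)*(k - 5)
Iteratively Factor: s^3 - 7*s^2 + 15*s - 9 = (s - 1)*(s^2 - 6*s + 9) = (s - 3)*(s - 1)*(s - 3)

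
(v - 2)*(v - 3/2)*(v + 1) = v^3 - 5*v^2/2 - v/2 + 3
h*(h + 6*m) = h^2 + 6*h*m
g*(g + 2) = g^2 + 2*g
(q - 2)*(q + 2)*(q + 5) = q^3 + 5*q^2 - 4*q - 20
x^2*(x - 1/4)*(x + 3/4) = x^4 + x^3/2 - 3*x^2/16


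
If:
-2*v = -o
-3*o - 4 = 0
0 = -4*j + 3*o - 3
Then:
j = -7/4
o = -4/3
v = -2/3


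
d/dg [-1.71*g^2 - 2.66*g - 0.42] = -3.42*g - 2.66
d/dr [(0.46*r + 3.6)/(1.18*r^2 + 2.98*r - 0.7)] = (0.5428*r^2 + 1.3708*r - (0.46*r + 3.6)*(2.36*r + 2.98) - 0.322)/(1.18*r^2 + 2.98*r - 0.7)^2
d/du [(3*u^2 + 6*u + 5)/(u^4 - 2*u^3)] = 2*(-3*u^3 - 6*u^2 + 2*u + 15)/(u^4*(u^2 - 4*u + 4))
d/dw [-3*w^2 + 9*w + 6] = 9 - 6*w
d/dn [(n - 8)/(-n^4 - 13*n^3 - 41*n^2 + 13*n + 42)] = (-n^4 - 13*n^3 - 41*n^2 + 13*n + (n - 8)*(4*n^3 + 39*n^2 + 82*n - 13) + 42)/(n^4 + 13*n^3 + 41*n^2 - 13*n - 42)^2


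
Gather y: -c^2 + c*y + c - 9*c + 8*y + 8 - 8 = -c^2 - 8*c + y*(c + 8)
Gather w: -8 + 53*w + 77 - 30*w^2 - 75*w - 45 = -30*w^2 - 22*w + 24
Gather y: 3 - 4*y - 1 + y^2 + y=y^2 - 3*y + 2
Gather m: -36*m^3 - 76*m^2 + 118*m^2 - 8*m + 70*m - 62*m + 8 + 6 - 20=-36*m^3 + 42*m^2 - 6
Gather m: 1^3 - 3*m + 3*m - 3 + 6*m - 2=6*m - 4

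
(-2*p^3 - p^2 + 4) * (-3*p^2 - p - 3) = 6*p^5 + 5*p^4 + 7*p^3 - 9*p^2 - 4*p - 12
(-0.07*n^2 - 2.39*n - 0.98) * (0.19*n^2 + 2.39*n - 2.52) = -0.0133*n^4 - 0.6214*n^3 - 5.7219*n^2 + 3.6806*n + 2.4696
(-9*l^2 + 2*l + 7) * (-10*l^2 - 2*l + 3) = 90*l^4 - 2*l^3 - 101*l^2 - 8*l + 21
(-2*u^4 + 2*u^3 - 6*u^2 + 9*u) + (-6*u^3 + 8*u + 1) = -2*u^4 - 4*u^3 - 6*u^2 + 17*u + 1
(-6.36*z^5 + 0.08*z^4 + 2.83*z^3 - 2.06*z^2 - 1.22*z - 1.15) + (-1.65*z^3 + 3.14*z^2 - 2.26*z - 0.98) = -6.36*z^5 + 0.08*z^4 + 1.18*z^3 + 1.08*z^2 - 3.48*z - 2.13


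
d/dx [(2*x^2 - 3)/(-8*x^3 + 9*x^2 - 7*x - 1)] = (16*x^4 - 86*x^2 + 50*x - 21)/(64*x^6 - 144*x^5 + 193*x^4 - 110*x^3 + 31*x^2 + 14*x + 1)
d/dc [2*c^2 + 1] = 4*c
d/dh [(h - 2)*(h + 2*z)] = 2*h + 2*z - 2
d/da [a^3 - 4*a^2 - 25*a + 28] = 3*a^2 - 8*a - 25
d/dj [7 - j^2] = -2*j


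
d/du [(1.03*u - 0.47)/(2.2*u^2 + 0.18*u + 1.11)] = (-2.266*u^2 + 2.068*u + 1.2279)/(4.84*u^4 + 0.792*u^3 + 4.9164*u^2 + 0.3996*u + 1.2321)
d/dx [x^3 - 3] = 3*x^2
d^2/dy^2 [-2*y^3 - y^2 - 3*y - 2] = -12*y - 2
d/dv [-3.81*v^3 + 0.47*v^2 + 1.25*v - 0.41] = -11.43*v^2 + 0.94*v + 1.25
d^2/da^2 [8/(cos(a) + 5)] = 8*(sin(a)^2 + 5*cos(a) + 1)/(cos(a) + 5)^3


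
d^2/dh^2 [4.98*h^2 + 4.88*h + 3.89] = 9.96000000000000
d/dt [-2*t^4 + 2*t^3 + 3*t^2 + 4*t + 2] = -8*t^3 + 6*t^2 + 6*t + 4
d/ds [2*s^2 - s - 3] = 4*s - 1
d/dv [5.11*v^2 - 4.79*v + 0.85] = 10.22*v - 4.79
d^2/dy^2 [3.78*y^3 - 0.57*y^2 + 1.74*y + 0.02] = 22.68*y - 1.14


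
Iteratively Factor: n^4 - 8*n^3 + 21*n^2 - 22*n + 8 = (n - 1)*(n^3 - 7*n^2 + 14*n - 8) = (n - 2)*(n - 1)*(n^2 - 5*n + 4) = (n - 4)*(n - 2)*(n - 1)*(n - 1)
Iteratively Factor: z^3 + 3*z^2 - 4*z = (z - 1)*(z^2 + 4*z) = (z - 1)*(z + 4)*(z)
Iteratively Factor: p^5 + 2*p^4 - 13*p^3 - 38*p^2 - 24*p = (p + 1)*(p^4 + p^3 - 14*p^2 - 24*p) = (p + 1)*(p + 2)*(p^3 - p^2 - 12*p) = (p + 1)*(p + 2)*(p + 3)*(p^2 - 4*p) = p*(p + 1)*(p + 2)*(p + 3)*(p - 4)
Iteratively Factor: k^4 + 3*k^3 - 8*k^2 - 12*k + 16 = (k - 1)*(k^3 + 4*k^2 - 4*k - 16) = (k - 1)*(k + 4)*(k^2 - 4) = (k - 2)*(k - 1)*(k + 4)*(k + 2)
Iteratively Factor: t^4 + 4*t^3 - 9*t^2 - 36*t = (t + 4)*(t^3 - 9*t) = (t - 3)*(t + 4)*(t^2 + 3*t) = t*(t - 3)*(t + 4)*(t + 3)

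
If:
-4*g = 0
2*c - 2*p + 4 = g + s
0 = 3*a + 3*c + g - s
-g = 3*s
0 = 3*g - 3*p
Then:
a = 2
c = -2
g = 0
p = 0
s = 0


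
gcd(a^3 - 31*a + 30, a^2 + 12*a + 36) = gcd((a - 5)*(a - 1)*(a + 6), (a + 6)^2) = a + 6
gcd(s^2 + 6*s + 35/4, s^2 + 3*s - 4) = 1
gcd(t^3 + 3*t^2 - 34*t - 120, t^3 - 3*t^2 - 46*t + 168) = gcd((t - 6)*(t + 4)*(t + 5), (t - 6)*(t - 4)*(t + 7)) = t - 6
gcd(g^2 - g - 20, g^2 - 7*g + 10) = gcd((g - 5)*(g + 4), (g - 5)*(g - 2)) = g - 5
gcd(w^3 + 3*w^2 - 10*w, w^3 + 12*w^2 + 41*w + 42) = 1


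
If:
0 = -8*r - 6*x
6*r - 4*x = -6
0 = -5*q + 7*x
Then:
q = 84/85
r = -9/17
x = 12/17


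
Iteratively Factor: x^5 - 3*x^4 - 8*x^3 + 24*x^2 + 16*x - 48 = (x - 3)*(x^4 - 8*x^2 + 16) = (x - 3)*(x - 2)*(x^3 + 2*x^2 - 4*x - 8) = (x - 3)*(x - 2)^2*(x^2 + 4*x + 4) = (x - 3)*(x - 2)^2*(x + 2)*(x + 2)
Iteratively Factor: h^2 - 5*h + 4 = (h - 1)*(h - 4)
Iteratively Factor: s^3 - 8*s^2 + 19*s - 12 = (s - 4)*(s^2 - 4*s + 3) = (s - 4)*(s - 1)*(s - 3)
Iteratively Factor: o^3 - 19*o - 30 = (o + 3)*(o^2 - 3*o - 10) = (o - 5)*(o + 3)*(o + 2)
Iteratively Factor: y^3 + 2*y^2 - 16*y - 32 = (y + 2)*(y^2 - 16) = (y - 4)*(y + 2)*(y + 4)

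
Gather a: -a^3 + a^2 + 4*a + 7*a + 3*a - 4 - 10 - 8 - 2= -a^3 + a^2 + 14*a - 24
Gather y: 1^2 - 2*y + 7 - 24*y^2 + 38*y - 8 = -24*y^2 + 36*y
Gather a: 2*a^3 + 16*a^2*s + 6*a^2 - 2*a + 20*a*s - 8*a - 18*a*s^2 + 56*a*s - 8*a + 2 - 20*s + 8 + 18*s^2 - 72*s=2*a^3 + a^2*(16*s + 6) + a*(-18*s^2 + 76*s - 18) + 18*s^2 - 92*s + 10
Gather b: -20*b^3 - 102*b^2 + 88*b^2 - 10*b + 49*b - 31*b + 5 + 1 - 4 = -20*b^3 - 14*b^2 + 8*b + 2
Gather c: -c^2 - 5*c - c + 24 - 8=-c^2 - 6*c + 16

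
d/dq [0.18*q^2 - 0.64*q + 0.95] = 0.36*q - 0.64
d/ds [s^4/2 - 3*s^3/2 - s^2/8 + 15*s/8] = 2*s^3 - 9*s^2/2 - s/4 + 15/8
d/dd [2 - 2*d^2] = -4*d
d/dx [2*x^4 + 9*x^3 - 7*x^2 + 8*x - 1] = 8*x^3 + 27*x^2 - 14*x + 8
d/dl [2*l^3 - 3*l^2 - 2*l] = 6*l^2 - 6*l - 2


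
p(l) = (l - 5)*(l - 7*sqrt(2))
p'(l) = 2*l - 7*sqrt(2) - 5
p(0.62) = 40.64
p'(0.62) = -13.66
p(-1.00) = 65.40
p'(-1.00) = -16.90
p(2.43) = 19.20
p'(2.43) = -10.04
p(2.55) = 18.01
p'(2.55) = -9.80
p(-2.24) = 87.89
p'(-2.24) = -19.38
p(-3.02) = 103.61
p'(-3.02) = -20.94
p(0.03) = 49.05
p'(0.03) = -14.84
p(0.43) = 43.28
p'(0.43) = -14.04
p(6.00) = -3.90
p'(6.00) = -2.90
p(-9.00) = 264.59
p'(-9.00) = -32.90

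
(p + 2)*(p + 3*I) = p^2 + 2*p + 3*I*p + 6*I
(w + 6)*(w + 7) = w^2 + 13*w + 42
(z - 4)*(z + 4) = z^2 - 16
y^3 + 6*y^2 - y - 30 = (y - 2)*(y + 3)*(y + 5)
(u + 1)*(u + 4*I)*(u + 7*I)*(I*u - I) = I*u^4 - 11*u^3 - 29*I*u^2 + 11*u + 28*I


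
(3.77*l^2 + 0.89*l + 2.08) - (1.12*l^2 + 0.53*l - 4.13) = 2.65*l^2 + 0.36*l + 6.21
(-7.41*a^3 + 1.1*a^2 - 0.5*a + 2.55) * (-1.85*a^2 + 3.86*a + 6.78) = 13.7085*a^5 - 30.6376*a^4 - 45.0688*a^3 + 0.810500000000001*a^2 + 6.453*a + 17.289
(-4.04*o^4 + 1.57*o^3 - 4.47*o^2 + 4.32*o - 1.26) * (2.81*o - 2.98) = -11.3524*o^5 + 16.4509*o^4 - 17.2393*o^3 + 25.4598*o^2 - 16.4142*o + 3.7548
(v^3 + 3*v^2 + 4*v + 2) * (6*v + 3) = 6*v^4 + 21*v^3 + 33*v^2 + 24*v + 6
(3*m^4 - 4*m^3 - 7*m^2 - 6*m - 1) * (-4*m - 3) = -12*m^5 + 7*m^4 + 40*m^3 + 45*m^2 + 22*m + 3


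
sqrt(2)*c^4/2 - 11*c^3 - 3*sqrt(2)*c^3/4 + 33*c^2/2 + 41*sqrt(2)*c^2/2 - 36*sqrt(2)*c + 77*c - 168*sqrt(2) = (c - 7/2)*(c - 8*sqrt(2))*(c - 3*sqrt(2))*(sqrt(2)*c/2 + sqrt(2))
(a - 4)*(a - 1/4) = a^2 - 17*a/4 + 1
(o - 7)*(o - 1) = o^2 - 8*o + 7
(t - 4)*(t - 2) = t^2 - 6*t + 8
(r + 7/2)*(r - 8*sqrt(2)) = r^2 - 8*sqrt(2)*r + 7*r/2 - 28*sqrt(2)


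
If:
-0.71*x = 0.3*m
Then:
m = -2.36666666666667*x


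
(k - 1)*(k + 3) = k^2 + 2*k - 3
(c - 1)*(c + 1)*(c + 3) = c^3 + 3*c^2 - c - 3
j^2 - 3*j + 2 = (j - 2)*(j - 1)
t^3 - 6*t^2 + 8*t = t*(t - 4)*(t - 2)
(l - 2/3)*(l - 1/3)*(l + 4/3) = l^3 + l^2/3 - 10*l/9 + 8/27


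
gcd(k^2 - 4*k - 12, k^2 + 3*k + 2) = k + 2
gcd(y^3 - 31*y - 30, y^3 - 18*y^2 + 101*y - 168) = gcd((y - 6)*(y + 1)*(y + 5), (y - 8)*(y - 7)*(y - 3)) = 1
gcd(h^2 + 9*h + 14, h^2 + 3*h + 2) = h + 2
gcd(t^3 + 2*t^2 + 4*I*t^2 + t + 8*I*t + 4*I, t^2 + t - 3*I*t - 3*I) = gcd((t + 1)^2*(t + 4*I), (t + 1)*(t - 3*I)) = t + 1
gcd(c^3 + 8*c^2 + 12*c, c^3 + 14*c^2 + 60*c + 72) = c^2 + 8*c + 12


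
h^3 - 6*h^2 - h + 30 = (h - 5)*(h - 3)*(h + 2)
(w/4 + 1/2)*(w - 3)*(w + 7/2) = w^3/4 + 5*w^2/8 - 19*w/8 - 21/4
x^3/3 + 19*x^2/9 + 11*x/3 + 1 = (x/3 + 1)*(x + 1/3)*(x + 3)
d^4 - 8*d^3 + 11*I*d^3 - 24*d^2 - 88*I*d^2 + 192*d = d*(d - 8)*(d + 3*I)*(d + 8*I)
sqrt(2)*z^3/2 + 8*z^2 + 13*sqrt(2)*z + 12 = (z + sqrt(2))*(z + 6*sqrt(2))*(sqrt(2)*z/2 + 1)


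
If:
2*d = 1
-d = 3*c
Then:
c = -1/6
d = 1/2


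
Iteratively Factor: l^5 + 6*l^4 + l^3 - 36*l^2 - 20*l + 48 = (l - 2)*(l^4 + 8*l^3 + 17*l^2 - 2*l - 24) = (l - 2)*(l - 1)*(l^3 + 9*l^2 + 26*l + 24) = (l - 2)*(l - 1)*(l + 2)*(l^2 + 7*l + 12) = (l - 2)*(l - 1)*(l + 2)*(l + 4)*(l + 3)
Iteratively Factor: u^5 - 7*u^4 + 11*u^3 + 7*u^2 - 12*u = (u + 1)*(u^4 - 8*u^3 + 19*u^2 - 12*u) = u*(u + 1)*(u^3 - 8*u^2 + 19*u - 12) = u*(u - 3)*(u + 1)*(u^2 - 5*u + 4) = u*(u - 4)*(u - 3)*(u + 1)*(u - 1)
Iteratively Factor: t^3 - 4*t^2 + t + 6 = (t - 2)*(t^2 - 2*t - 3) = (t - 2)*(t + 1)*(t - 3)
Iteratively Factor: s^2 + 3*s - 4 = (s - 1)*(s + 4)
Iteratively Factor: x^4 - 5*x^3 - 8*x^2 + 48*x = (x - 4)*(x^3 - x^2 - 12*x) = (x - 4)*(x + 3)*(x^2 - 4*x) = (x - 4)^2*(x + 3)*(x)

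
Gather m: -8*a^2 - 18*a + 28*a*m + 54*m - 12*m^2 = -8*a^2 - 18*a - 12*m^2 + m*(28*a + 54)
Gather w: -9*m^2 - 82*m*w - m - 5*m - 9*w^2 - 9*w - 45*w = -9*m^2 - 6*m - 9*w^2 + w*(-82*m - 54)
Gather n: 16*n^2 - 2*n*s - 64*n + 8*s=16*n^2 + n*(-2*s - 64) + 8*s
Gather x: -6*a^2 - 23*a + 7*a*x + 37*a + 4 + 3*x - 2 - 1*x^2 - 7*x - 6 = -6*a^2 + 14*a - x^2 + x*(7*a - 4) - 4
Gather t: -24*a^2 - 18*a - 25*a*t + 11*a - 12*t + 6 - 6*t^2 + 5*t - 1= -24*a^2 - 7*a - 6*t^2 + t*(-25*a - 7) + 5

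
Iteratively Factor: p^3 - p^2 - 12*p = (p + 3)*(p^2 - 4*p) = (p - 4)*(p + 3)*(p)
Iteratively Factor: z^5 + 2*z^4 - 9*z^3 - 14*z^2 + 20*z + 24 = (z + 2)*(z^4 - 9*z^2 + 4*z + 12) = (z - 2)*(z + 2)*(z^3 + 2*z^2 - 5*z - 6) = (z - 2)*(z + 1)*(z + 2)*(z^2 + z - 6) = (z - 2)^2*(z + 1)*(z + 2)*(z + 3)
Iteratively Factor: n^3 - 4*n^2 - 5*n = (n + 1)*(n^2 - 5*n) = (n - 5)*(n + 1)*(n)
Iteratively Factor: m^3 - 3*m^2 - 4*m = (m)*(m^2 - 3*m - 4) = m*(m + 1)*(m - 4)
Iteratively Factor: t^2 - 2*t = (t)*(t - 2)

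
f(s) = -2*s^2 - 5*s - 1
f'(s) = -4*s - 5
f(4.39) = -61.49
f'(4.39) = -22.56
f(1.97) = -18.61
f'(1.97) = -12.88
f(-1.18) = 2.12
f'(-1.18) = -0.28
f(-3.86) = -11.50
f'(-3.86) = 10.44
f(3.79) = -48.68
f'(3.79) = -20.16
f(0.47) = -3.79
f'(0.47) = -6.88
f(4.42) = -62.17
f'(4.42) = -22.68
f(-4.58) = -20.05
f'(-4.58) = 13.32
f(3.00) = -34.00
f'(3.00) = -17.00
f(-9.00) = -118.00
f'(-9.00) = 31.00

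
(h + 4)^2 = h^2 + 8*h + 16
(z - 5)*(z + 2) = z^2 - 3*z - 10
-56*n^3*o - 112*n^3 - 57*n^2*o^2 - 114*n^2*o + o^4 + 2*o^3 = (-8*n + o)*(n + o)*(7*n + o)*(o + 2)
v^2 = v^2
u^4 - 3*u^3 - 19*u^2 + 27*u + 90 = (u - 5)*(u - 3)*(u + 2)*(u + 3)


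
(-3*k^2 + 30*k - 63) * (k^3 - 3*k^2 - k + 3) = -3*k^5 + 39*k^4 - 150*k^3 + 150*k^2 + 153*k - 189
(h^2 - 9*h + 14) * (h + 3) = h^3 - 6*h^2 - 13*h + 42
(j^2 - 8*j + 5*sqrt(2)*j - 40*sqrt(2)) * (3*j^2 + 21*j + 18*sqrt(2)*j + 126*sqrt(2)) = 3*j^4 - 3*j^3 + 33*sqrt(2)*j^3 - 33*sqrt(2)*j^2 + 12*j^2 - 1848*sqrt(2)*j - 180*j - 10080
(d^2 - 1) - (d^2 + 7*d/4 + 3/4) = -7*d/4 - 7/4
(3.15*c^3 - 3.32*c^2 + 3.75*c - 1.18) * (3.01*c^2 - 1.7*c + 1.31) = 9.4815*c^5 - 15.3482*c^4 + 21.058*c^3 - 14.276*c^2 + 6.9185*c - 1.5458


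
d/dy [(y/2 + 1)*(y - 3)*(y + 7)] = 3*y^2/2 + 6*y - 13/2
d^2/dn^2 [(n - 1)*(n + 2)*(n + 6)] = 6*n + 14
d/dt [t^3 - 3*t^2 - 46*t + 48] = 3*t^2 - 6*t - 46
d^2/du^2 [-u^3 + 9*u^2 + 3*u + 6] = 18 - 6*u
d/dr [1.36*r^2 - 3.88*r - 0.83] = 2.72*r - 3.88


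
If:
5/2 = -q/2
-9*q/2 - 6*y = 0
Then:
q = -5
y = 15/4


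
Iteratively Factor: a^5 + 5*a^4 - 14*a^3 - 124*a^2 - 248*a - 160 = (a + 2)*(a^4 + 3*a^3 - 20*a^2 - 84*a - 80) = (a - 5)*(a + 2)*(a^3 + 8*a^2 + 20*a + 16) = (a - 5)*(a + 2)^2*(a^2 + 6*a + 8) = (a - 5)*(a + 2)^2*(a + 4)*(a + 2)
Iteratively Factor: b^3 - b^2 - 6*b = (b)*(b^2 - b - 6) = b*(b + 2)*(b - 3)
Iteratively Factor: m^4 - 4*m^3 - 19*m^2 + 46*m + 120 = (m - 4)*(m^3 - 19*m - 30) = (m - 5)*(m - 4)*(m^2 + 5*m + 6) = (m - 5)*(m - 4)*(m + 3)*(m + 2)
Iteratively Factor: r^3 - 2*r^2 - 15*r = (r)*(r^2 - 2*r - 15) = r*(r - 5)*(r + 3)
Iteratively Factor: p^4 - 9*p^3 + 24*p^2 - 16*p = (p - 4)*(p^3 - 5*p^2 + 4*p) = p*(p - 4)*(p^2 - 5*p + 4) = p*(p - 4)*(p - 1)*(p - 4)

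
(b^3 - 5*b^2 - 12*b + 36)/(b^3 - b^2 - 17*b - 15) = (b^2 - 8*b + 12)/(b^2 - 4*b - 5)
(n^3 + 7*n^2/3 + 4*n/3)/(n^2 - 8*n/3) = (3*n^2 + 7*n + 4)/(3*n - 8)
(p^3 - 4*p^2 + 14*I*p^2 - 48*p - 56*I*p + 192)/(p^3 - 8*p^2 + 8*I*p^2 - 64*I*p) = (p^2 + 2*p*(-2 + 3*I) - 24*I)/(p*(p - 8))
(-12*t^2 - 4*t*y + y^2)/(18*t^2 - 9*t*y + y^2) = (2*t + y)/(-3*t + y)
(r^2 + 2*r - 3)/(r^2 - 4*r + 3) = (r + 3)/(r - 3)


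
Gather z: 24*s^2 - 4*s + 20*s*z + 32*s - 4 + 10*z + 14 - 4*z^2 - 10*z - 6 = 24*s^2 + 20*s*z + 28*s - 4*z^2 + 4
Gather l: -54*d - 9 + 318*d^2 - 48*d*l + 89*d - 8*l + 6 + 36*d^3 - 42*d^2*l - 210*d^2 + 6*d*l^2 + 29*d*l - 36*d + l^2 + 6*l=36*d^3 + 108*d^2 - d + l^2*(6*d + 1) + l*(-42*d^2 - 19*d - 2) - 3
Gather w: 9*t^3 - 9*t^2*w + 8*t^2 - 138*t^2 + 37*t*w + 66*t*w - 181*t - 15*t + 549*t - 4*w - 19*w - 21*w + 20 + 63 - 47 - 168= 9*t^3 - 130*t^2 + 353*t + w*(-9*t^2 + 103*t - 44) - 132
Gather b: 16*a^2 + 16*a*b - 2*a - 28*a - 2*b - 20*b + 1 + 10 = 16*a^2 - 30*a + b*(16*a - 22) + 11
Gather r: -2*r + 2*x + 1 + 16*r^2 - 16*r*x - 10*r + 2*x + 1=16*r^2 + r*(-16*x - 12) + 4*x + 2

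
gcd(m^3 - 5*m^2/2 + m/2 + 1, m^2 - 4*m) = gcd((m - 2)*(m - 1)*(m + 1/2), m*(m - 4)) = 1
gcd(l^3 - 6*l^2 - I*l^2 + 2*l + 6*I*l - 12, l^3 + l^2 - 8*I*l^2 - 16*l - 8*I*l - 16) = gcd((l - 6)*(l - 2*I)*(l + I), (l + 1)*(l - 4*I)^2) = 1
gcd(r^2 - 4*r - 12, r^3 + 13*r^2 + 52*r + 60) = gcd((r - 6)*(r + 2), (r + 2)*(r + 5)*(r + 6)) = r + 2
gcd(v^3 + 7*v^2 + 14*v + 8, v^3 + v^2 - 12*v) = v + 4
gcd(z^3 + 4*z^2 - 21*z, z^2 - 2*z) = z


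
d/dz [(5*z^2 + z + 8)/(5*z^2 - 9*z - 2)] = 10*(-5*z^2 - 10*z + 7)/(25*z^4 - 90*z^3 + 61*z^2 + 36*z + 4)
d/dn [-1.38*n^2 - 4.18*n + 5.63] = -2.76*n - 4.18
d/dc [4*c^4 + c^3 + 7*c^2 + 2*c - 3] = 16*c^3 + 3*c^2 + 14*c + 2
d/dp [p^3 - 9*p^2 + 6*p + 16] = 3*p^2 - 18*p + 6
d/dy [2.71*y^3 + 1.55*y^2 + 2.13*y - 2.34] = 8.13*y^2 + 3.1*y + 2.13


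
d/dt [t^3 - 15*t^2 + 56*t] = 3*t^2 - 30*t + 56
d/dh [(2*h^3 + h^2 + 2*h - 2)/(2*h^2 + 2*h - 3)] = 2*(2*h^4 + 4*h^3 - 10*h^2 + h - 1)/(4*h^4 + 8*h^3 - 8*h^2 - 12*h + 9)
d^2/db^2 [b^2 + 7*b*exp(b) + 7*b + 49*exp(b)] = 7*b*exp(b) + 63*exp(b) + 2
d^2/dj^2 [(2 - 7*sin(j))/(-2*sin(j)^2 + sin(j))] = 2*(-14*sin(j)^2 + 9*sin(j) + 22 - 23/sin(j) + 12/sin(j)^2 - 2/sin(j)^3)/(2*sin(j) - 1)^3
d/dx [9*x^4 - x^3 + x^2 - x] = 36*x^3 - 3*x^2 + 2*x - 1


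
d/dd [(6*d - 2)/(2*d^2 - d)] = 2*(-6*d^2 + 4*d - 1)/(d^2*(4*d^2 - 4*d + 1))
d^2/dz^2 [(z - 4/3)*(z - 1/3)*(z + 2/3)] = 6*z - 2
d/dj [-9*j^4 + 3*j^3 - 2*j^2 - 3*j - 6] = -36*j^3 + 9*j^2 - 4*j - 3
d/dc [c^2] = 2*c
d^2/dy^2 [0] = 0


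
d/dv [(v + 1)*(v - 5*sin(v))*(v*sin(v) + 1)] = (v + 1)*(v - 5*sin(v))*(v*cos(v) + sin(v)) - (v + 1)*(v*sin(v) + 1)*(5*cos(v) - 1) + (v - 5*sin(v))*(v*sin(v) + 1)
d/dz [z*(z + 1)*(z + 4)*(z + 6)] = 4*z^3 + 33*z^2 + 68*z + 24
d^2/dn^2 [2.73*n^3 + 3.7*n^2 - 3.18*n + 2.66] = 16.38*n + 7.4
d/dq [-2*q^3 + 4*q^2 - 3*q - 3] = -6*q^2 + 8*q - 3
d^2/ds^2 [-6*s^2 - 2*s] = -12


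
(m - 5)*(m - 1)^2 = m^3 - 7*m^2 + 11*m - 5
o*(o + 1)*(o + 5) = o^3 + 6*o^2 + 5*o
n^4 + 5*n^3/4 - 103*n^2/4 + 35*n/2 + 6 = (n - 4)*(n - 1)*(n + 1/4)*(n + 6)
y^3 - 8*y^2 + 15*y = y*(y - 5)*(y - 3)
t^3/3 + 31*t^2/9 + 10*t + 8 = (t/3 + 1)*(t + 4/3)*(t + 6)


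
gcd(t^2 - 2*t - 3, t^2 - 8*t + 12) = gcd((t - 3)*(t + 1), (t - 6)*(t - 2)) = 1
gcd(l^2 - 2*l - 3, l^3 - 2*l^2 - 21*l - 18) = l + 1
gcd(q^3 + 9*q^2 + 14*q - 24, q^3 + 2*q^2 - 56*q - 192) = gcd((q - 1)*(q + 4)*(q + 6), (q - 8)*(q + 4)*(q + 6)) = q^2 + 10*q + 24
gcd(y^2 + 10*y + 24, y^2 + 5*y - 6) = y + 6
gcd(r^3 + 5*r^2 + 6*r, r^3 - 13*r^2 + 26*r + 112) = r + 2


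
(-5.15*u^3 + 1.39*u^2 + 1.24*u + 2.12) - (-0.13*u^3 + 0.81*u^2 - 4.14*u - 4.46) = -5.02*u^3 + 0.58*u^2 + 5.38*u + 6.58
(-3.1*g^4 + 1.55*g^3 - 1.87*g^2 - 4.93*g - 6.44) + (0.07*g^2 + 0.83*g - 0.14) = -3.1*g^4 + 1.55*g^3 - 1.8*g^2 - 4.1*g - 6.58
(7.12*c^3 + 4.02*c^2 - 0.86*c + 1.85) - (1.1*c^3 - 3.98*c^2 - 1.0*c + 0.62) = 6.02*c^3 + 8.0*c^2 + 0.14*c + 1.23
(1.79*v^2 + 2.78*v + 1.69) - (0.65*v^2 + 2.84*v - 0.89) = 1.14*v^2 - 0.0600000000000001*v + 2.58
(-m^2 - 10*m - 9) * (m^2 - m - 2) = -m^4 - 9*m^3 + 3*m^2 + 29*m + 18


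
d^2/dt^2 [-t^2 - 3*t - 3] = -2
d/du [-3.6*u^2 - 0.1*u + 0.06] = -7.2*u - 0.1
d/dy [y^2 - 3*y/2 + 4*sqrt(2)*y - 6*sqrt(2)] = 2*y - 3/2 + 4*sqrt(2)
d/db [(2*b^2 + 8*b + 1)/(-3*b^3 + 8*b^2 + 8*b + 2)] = (6*b^4 + 48*b^3 - 39*b^2 - 8*b + 8)/(9*b^6 - 48*b^5 + 16*b^4 + 116*b^3 + 96*b^2 + 32*b + 4)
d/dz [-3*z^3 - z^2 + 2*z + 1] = -9*z^2 - 2*z + 2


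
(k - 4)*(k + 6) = k^2 + 2*k - 24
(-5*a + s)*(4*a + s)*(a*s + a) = -20*a^3*s - 20*a^3 - a^2*s^2 - a^2*s + a*s^3 + a*s^2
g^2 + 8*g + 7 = (g + 1)*(g + 7)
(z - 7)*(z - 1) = z^2 - 8*z + 7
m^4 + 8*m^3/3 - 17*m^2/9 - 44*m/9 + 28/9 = (m - 1)*(m - 2/3)*(m + 2)*(m + 7/3)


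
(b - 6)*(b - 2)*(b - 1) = b^3 - 9*b^2 + 20*b - 12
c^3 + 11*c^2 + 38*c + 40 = (c + 2)*(c + 4)*(c + 5)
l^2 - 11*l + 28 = (l - 7)*(l - 4)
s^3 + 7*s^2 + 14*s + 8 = (s + 1)*(s + 2)*(s + 4)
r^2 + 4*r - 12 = (r - 2)*(r + 6)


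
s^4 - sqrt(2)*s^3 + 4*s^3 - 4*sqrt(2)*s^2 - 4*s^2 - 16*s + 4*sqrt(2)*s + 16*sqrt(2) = (s - 2)*(s + 2)*(s + 4)*(s - sqrt(2))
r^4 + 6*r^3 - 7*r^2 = r^2*(r - 1)*(r + 7)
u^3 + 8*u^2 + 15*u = u*(u + 3)*(u + 5)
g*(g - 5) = g^2 - 5*g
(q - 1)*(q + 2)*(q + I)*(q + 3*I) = q^4 + q^3 + 4*I*q^3 - 5*q^2 + 4*I*q^2 - 3*q - 8*I*q + 6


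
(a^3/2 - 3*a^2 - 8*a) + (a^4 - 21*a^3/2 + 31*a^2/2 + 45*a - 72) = a^4 - 10*a^3 + 25*a^2/2 + 37*a - 72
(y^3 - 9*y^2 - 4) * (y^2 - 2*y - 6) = y^5 - 11*y^4 + 12*y^3 + 50*y^2 + 8*y + 24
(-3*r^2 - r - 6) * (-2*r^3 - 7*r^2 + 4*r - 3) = 6*r^5 + 23*r^4 + 7*r^3 + 47*r^2 - 21*r + 18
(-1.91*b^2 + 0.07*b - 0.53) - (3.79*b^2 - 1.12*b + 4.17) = -5.7*b^2 + 1.19*b - 4.7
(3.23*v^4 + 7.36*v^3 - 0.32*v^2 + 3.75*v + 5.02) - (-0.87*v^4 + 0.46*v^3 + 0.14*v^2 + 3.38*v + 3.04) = 4.1*v^4 + 6.9*v^3 - 0.46*v^2 + 0.37*v + 1.98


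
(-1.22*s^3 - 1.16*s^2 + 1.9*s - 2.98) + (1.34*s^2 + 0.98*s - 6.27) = -1.22*s^3 + 0.18*s^2 + 2.88*s - 9.25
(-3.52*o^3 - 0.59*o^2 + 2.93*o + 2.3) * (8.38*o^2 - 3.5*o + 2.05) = -29.4976*o^5 + 7.3758*o^4 + 19.4024*o^3 + 7.8095*o^2 - 2.0435*o + 4.715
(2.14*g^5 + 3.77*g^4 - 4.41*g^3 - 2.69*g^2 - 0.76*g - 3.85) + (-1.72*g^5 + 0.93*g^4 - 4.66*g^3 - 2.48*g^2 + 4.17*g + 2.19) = 0.42*g^5 + 4.7*g^4 - 9.07*g^3 - 5.17*g^2 + 3.41*g - 1.66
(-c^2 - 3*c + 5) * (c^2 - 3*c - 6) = -c^4 + 20*c^2 + 3*c - 30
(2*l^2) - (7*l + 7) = 2*l^2 - 7*l - 7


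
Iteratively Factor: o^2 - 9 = (o + 3)*(o - 3)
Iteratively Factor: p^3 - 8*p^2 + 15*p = (p - 5)*(p^2 - 3*p) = (p - 5)*(p - 3)*(p)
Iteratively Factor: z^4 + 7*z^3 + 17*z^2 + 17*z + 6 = (z + 1)*(z^3 + 6*z^2 + 11*z + 6) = (z + 1)*(z + 3)*(z^2 + 3*z + 2) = (z + 1)^2*(z + 3)*(z + 2)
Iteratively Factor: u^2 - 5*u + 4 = (u - 1)*(u - 4)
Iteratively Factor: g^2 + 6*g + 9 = (g + 3)*(g + 3)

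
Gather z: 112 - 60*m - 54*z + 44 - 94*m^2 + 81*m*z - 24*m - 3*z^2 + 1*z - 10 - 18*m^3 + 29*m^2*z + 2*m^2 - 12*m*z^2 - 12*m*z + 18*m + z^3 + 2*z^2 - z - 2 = -18*m^3 - 92*m^2 - 66*m + z^3 + z^2*(-12*m - 1) + z*(29*m^2 + 69*m - 54) + 144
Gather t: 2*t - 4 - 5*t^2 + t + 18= -5*t^2 + 3*t + 14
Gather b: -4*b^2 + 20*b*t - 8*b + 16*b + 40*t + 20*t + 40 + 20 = -4*b^2 + b*(20*t + 8) + 60*t + 60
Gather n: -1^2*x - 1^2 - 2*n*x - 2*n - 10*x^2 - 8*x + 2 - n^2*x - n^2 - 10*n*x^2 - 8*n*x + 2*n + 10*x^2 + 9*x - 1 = n^2*(-x - 1) + n*(-10*x^2 - 10*x)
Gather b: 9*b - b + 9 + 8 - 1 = 8*b + 16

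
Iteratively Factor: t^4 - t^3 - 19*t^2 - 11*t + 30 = (t + 2)*(t^3 - 3*t^2 - 13*t + 15) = (t - 1)*(t + 2)*(t^2 - 2*t - 15) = (t - 1)*(t + 2)*(t + 3)*(t - 5)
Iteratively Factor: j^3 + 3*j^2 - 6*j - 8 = (j + 4)*(j^2 - j - 2) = (j - 2)*(j + 4)*(j + 1)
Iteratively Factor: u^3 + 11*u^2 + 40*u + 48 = (u + 4)*(u^2 + 7*u + 12) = (u + 3)*(u + 4)*(u + 4)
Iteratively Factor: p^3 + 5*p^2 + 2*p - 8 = (p + 2)*(p^2 + 3*p - 4) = (p - 1)*(p + 2)*(p + 4)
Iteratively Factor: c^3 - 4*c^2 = (c - 4)*(c^2) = c*(c - 4)*(c)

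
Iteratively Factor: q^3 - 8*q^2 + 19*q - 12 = (q - 4)*(q^2 - 4*q + 3) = (q - 4)*(q - 3)*(q - 1)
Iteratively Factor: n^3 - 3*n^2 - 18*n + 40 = (n - 2)*(n^2 - n - 20) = (n - 5)*(n - 2)*(n + 4)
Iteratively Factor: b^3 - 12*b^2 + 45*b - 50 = (b - 5)*(b^2 - 7*b + 10) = (b - 5)^2*(b - 2)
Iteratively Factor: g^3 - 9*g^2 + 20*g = (g - 5)*(g^2 - 4*g) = g*(g - 5)*(g - 4)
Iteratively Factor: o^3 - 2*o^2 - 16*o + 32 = (o - 4)*(o^2 + 2*o - 8) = (o - 4)*(o - 2)*(o + 4)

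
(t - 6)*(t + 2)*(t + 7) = t^3 + 3*t^2 - 40*t - 84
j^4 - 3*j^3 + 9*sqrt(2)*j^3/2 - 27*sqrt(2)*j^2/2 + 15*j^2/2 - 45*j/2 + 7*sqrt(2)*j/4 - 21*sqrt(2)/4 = (j - 3)*(j + sqrt(2)/2)^2*(j + 7*sqrt(2)/2)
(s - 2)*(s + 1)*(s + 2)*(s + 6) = s^4 + 7*s^3 + 2*s^2 - 28*s - 24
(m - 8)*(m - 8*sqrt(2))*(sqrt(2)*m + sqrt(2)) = sqrt(2)*m^3 - 16*m^2 - 7*sqrt(2)*m^2 - 8*sqrt(2)*m + 112*m + 128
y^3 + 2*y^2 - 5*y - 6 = (y - 2)*(y + 1)*(y + 3)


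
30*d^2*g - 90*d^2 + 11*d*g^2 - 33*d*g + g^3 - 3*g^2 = (5*d + g)*(6*d + g)*(g - 3)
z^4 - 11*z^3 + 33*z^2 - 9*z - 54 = (z - 6)*(z - 3)^2*(z + 1)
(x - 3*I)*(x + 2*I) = x^2 - I*x + 6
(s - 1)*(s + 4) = s^2 + 3*s - 4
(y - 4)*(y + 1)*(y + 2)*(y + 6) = y^4 + 5*y^3 - 16*y^2 - 68*y - 48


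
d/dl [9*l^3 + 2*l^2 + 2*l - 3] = 27*l^2 + 4*l + 2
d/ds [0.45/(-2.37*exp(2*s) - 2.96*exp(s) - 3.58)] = (2.133*exp(s) + 1.332)*exp(s)/(2.37*exp(2*s) + 2.96*exp(s) + 3.58)^2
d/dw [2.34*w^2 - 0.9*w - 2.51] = 4.68*w - 0.9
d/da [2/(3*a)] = -2/(3*a^2)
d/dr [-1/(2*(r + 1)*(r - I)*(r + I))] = ((r + 1)*(r - I) + (r + 1)*(r + I) + (r - I)*(r + I))/(2*(r + 1)^2*(r - I)^2*(r + I)^2)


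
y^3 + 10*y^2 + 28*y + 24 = (y + 2)^2*(y + 6)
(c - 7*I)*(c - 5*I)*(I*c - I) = I*c^3 + 12*c^2 - I*c^2 - 12*c - 35*I*c + 35*I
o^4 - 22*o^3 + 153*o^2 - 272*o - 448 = (o - 8)^2*(o - 7)*(o + 1)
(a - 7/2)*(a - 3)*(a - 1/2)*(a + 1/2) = a^4 - 13*a^3/2 + 41*a^2/4 + 13*a/8 - 21/8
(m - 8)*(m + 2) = m^2 - 6*m - 16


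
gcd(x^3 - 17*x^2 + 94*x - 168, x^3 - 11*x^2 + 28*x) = x^2 - 11*x + 28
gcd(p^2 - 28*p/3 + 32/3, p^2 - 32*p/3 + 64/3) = p - 8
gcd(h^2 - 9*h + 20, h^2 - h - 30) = 1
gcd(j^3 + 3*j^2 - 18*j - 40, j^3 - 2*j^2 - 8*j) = j^2 - 2*j - 8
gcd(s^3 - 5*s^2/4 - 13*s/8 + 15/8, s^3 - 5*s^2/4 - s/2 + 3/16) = s - 3/2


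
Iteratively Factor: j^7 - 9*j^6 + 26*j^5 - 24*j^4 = (j - 2)*(j^6 - 7*j^5 + 12*j^4) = j*(j - 2)*(j^5 - 7*j^4 + 12*j^3) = j^2*(j - 2)*(j^4 - 7*j^3 + 12*j^2) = j^3*(j - 2)*(j^3 - 7*j^2 + 12*j) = j^3*(j - 3)*(j - 2)*(j^2 - 4*j) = j^4*(j - 3)*(j - 2)*(j - 4)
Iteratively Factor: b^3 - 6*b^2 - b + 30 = (b + 2)*(b^2 - 8*b + 15) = (b - 3)*(b + 2)*(b - 5)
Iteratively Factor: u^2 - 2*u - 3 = (u + 1)*(u - 3)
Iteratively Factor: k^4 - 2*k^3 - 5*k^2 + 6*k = (k)*(k^3 - 2*k^2 - 5*k + 6) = k*(k - 1)*(k^2 - k - 6) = k*(k - 1)*(k + 2)*(k - 3)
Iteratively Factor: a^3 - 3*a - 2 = (a - 2)*(a^2 + 2*a + 1) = (a - 2)*(a + 1)*(a + 1)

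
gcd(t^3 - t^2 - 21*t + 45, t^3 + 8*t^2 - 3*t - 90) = t^2 + 2*t - 15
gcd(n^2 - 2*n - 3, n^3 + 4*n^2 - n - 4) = n + 1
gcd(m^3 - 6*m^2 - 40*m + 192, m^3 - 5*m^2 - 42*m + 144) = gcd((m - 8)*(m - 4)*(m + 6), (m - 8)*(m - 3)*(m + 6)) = m^2 - 2*m - 48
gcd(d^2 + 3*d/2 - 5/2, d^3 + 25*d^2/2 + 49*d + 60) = d + 5/2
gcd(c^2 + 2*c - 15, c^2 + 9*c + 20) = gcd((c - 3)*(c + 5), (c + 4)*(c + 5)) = c + 5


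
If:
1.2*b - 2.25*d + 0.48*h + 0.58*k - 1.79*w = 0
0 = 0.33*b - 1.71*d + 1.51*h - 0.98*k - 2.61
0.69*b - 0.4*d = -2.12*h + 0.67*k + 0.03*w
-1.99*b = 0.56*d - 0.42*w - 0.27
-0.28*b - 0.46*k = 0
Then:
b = 1.12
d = -1.68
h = -0.86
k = -0.68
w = 2.41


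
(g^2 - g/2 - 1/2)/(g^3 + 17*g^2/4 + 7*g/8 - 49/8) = 4*(2*g + 1)/(8*g^2 + 42*g + 49)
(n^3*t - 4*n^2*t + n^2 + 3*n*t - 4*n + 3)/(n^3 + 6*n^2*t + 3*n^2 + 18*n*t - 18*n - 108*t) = (n^2*t - n*t + n - 1)/(n^2 + 6*n*t + 6*n + 36*t)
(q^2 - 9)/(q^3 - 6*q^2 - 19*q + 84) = (q + 3)/(q^2 - 3*q - 28)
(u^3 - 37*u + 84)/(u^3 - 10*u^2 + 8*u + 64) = (u^2 + 4*u - 21)/(u^2 - 6*u - 16)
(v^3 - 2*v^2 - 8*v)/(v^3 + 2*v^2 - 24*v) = (v + 2)/(v + 6)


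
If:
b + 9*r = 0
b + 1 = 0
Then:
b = -1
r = 1/9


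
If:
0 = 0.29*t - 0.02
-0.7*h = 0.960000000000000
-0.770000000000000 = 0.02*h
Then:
No Solution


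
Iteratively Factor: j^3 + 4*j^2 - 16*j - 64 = (j + 4)*(j^2 - 16) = (j - 4)*(j + 4)*(j + 4)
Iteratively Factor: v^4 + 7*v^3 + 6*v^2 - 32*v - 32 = (v + 4)*(v^3 + 3*v^2 - 6*v - 8) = (v + 1)*(v + 4)*(v^2 + 2*v - 8) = (v - 2)*(v + 1)*(v + 4)*(v + 4)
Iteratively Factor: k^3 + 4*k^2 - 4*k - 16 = (k + 2)*(k^2 + 2*k - 8) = (k - 2)*(k + 2)*(k + 4)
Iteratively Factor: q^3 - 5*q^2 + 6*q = (q - 3)*(q^2 - 2*q) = q*(q - 3)*(q - 2)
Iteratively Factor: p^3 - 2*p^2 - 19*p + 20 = (p - 1)*(p^2 - p - 20) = (p - 1)*(p + 4)*(p - 5)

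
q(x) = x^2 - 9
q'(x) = 2*x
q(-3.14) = 0.86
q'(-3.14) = -6.28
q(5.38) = 19.94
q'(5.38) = 10.76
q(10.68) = 105.06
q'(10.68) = 21.36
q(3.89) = 6.13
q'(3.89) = 7.78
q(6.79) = 37.10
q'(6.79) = 13.58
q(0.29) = -8.92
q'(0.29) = 0.58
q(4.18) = 8.47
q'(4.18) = 8.36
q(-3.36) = 2.29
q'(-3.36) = -6.72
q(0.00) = -9.00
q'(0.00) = 0.00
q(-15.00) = 216.00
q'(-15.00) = -30.00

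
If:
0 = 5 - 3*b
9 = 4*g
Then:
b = 5/3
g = 9/4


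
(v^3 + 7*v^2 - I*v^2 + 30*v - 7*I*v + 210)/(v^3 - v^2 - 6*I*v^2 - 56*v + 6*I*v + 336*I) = (v + 5*I)/(v - 8)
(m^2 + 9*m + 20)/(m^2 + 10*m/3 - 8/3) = 3*(m + 5)/(3*m - 2)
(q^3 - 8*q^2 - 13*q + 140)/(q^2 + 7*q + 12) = (q^2 - 12*q + 35)/(q + 3)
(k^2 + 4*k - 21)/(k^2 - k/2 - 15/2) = 2*(k + 7)/(2*k + 5)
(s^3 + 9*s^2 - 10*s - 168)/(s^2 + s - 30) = (s^2 + 3*s - 28)/(s - 5)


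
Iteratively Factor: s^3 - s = (s)*(s^2 - 1) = s*(s + 1)*(s - 1)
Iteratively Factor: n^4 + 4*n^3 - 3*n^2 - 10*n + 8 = (n + 2)*(n^3 + 2*n^2 - 7*n + 4) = (n + 2)*(n + 4)*(n^2 - 2*n + 1) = (n - 1)*(n + 2)*(n + 4)*(n - 1)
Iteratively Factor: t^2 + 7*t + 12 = (t + 4)*(t + 3)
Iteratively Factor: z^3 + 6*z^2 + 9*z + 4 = (z + 4)*(z^2 + 2*z + 1) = (z + 1)*(z + 4)*(z + 1)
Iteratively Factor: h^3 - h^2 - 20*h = (h + 4)*(h^2 - 5*h) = (h - 5)*(h + 4)*(h)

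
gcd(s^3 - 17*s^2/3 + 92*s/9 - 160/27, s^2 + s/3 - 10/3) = s - 5/3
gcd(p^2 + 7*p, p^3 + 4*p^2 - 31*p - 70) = p + 7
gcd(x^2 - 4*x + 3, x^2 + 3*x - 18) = x - 3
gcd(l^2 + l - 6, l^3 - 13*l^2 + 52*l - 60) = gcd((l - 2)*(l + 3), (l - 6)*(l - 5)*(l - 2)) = l - 2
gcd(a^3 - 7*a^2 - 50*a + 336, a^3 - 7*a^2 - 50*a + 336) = a^3 - 7*a^2 - 50*a + 336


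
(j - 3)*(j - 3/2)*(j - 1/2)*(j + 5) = j^4 - 73*j^2/4 + 63*j/2 - 45/4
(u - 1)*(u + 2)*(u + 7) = u^3 + 8*u^2 + 5*u - 14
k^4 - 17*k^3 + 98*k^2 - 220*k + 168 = (k - 7)*(k - 6)*(k - 2)^2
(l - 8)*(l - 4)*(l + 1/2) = l^3 - 23*l^2/2 + 26*l + 16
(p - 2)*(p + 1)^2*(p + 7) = p^4 + 7*p^3 - 3*p^2 - 23*p - 14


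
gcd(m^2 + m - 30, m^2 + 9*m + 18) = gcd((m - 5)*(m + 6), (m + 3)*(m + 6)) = m + 6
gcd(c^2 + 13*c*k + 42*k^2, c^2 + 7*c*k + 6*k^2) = c + 6*k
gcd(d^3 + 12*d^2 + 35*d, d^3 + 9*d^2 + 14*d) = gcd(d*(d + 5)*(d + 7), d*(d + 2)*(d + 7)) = d^2 + 7*d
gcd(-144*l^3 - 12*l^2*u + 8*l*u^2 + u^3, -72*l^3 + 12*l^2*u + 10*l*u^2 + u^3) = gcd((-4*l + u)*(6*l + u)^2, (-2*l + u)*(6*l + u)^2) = 36*l^2 + 12*l*u + u^2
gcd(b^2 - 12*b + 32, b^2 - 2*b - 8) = b - 4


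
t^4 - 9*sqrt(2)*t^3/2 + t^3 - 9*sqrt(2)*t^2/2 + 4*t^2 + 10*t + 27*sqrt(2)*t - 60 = (t - 2)*(t + 3)*(t - 5*sqrt(2)/2)*(t - 2*sqrt(2))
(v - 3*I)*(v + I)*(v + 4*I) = v^3 + 2*I*v^2 + 11*v + 12*I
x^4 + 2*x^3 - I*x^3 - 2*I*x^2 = x^2*(x + 2)*(x - I)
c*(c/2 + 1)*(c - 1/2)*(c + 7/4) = c^4/2 + 13*c^3/8 + 13*c^2/16 - 7*c/8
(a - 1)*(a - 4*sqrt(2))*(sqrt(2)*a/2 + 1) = sqrt(2)*a^3/2 - 3*a^2 - sqrt(2)*a^2/2 - 4*sqrt(2)*a + 3*a + 4*sqrt(2)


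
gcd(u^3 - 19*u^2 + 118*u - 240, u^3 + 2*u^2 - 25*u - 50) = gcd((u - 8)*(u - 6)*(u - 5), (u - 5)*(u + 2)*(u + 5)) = u - 5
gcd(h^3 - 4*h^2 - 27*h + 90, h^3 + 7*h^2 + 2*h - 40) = h + 5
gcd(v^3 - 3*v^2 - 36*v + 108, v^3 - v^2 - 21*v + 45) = v - 3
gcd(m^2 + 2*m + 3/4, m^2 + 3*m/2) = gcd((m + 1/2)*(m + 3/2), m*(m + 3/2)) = m + 3/2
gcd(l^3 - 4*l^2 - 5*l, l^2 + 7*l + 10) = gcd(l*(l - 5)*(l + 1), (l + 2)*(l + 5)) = 1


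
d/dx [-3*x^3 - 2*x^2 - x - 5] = -9*x^2 - 4*x - 1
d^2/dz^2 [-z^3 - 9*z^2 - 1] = -6*z - 18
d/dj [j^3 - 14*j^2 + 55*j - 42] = 3*j^2 - 28*j + 55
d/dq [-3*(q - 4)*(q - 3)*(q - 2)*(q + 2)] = -12*q^3 + 63*q^2 - 48*q - 84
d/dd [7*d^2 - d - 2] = 14*d - 1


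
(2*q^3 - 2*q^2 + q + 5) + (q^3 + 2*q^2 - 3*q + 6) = 3*q^3 - 2*q + 11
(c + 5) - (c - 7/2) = 17/2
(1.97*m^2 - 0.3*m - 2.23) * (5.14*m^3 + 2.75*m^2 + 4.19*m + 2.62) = 10.1258*m^5 + 3.8755*m^4 - 4.0329*m^3 - 2.2281*m^2 - 10.1297*m - 5.8426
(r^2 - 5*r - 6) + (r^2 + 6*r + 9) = 2*r^2 + r + 3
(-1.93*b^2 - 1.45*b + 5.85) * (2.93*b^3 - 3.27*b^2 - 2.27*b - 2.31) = -5.6549*b^5 + 2.0626*b^4 + 26.2631*b^3 - 11.3797*b^2 - 9.93*b - 13.5135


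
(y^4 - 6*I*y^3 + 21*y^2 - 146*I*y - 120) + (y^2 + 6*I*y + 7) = y^4 - 6*I*y^3 + 22*y^2 - 140*I*y - 113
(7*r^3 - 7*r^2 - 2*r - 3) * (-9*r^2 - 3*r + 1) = -63*r^5 + 42*r^4 + 46*r^3 + 26*r^2 + 7*r - 3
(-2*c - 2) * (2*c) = -4*c^2 - 4*c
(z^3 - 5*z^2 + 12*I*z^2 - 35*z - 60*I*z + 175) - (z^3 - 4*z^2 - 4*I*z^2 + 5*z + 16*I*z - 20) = -z^2 + 16*I*z^2 - 40*z - 76*I*z + 195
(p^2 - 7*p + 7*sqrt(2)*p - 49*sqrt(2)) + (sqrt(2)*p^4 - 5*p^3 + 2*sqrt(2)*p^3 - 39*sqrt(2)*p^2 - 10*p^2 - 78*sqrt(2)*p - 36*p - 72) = sqrt(2)*p^4 - 5*p^3 + 2*sqrt(2)*p^3 - 39*sqrt(2)*p^2 - 9*p^2 - 71*sqrt(2)*p - 43*p - 72 - 49*sqrt(2)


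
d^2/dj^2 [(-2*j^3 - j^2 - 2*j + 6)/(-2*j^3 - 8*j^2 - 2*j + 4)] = (-7*j^6 + 9*j^4 - 134*j^3 - 270*j^2 - 36*j - 46)/(j^9 + 12*j^8 + 51*j^7 + 82*j^6 + 3*j^5 - 96*j^4 - 35*j^3 + 42*j^2 + 12*j - 8)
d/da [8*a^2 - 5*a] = 16*a - 5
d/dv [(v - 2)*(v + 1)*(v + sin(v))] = (v - 2)*(v + 1)*(cos(v) + 1) + (v - 2)*(v + sin(v)) + (v + 1)*(v + sin(v))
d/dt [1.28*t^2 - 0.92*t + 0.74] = 2.56*t - 0.92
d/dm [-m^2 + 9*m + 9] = 9 - 2*m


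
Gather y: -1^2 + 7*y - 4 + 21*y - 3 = 28*y - 8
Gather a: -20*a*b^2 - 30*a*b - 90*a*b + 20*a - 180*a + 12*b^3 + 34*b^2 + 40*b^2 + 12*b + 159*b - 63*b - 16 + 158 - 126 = a*(-20*b^2 - 120*b - 160) + 12*b^3 + 74*b^2 + 108*b + 16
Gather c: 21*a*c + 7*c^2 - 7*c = 7*c^2 + c*(21*a - 7)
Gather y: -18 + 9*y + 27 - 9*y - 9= 0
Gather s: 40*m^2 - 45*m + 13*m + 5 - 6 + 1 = 40*m^2 - 32*m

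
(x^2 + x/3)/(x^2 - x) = (x + 1/3)/(x - 1)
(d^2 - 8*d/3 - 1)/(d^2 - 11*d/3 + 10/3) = (3*d^2 - 8*d - 3)/(3*d^2 - 11*d + 10)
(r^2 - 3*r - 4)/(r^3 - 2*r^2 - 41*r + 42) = (r^2 - 3*r - 4)/(r^3 - 2*r^2 - 41*r + 42)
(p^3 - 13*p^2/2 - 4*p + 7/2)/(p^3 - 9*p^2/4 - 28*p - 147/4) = 2*(2*p^2 + p - 1)/(4*p^2 + 19*p + 21)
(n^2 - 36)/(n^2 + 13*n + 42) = (n - 6)/(n + 7)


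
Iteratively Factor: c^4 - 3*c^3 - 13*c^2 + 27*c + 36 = (c - 4)*(c^3 + c^2 - 9*c - 9) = (c - 4)*(c + 3)*(c^2 - 2*c - 3) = (c - 4)*(c + 1)*(c + 3)*(c - 3)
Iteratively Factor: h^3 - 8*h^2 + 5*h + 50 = (h - 5)*(h^2 - 3*h - 10) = (h - 5)^2*(h + 2)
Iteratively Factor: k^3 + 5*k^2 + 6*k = (k + 2)*(k^2 + 3*k) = (k + 2)*(k + 3)*(k)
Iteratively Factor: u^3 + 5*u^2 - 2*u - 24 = (u - 2)*(u^2 + 7*u + 12) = (u - 2)*(u + 3)*(u + 4)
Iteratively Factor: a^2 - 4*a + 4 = (a - 2)*(a - 2)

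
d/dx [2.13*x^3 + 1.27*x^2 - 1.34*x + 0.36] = 6.39*x^2 + 2.54*x - 1.34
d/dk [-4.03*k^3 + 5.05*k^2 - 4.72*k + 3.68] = -12.09*k^2 + 10.1*k - 4.72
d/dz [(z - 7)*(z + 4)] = 2*z - 3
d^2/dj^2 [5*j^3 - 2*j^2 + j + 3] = 30*j - 4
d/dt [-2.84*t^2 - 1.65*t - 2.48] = -5.68*t - 1.65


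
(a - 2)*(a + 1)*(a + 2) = a^3 + a^2 - 4*a - 4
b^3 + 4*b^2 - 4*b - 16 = (b - 2)*(b + 2)*(b + 4)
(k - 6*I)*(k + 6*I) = k^2 + 36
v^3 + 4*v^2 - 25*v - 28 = (v - 4)*(v + 1)*(v + 7)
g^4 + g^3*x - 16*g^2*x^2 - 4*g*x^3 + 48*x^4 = (g - 3*x)*(g - 2*x)*(g + 2*x)*(g + 4*x)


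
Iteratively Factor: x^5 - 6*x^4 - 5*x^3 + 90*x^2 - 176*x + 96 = (x - 2)*(x^4 - 4*x^3 - 13*x^2 + 64*x - 48) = (x - 4)*(x - 2)*(x^3 - 13*x + 12) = (x - 4)*(x - 2)*(x - 1)*(x^2 + x - 12) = (x - 4)*(x - 3)*(x - 2)*(x - 1)*(x + 4)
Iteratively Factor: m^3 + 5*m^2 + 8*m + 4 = (m + 2)*(m^2 + 3*m + 2) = (m + 1)*(m + 2)*(m + 2)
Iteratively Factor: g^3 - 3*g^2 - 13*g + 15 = (g - 5)*(g^2 + 2*g - 3) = (g - 5)*(g - 1)*(g + 3)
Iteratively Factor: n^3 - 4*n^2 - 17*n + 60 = (n + 4)*(n^2 - 8*n + 15) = (n - 3)*(n + 4)*(n - 5)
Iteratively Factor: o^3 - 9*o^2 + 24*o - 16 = (o - 1)*(o^2 - 8*o + 16) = (o - 4)*(o - 1)*(o - 4)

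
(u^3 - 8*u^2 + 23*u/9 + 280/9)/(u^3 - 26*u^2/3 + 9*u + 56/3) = (u + 5/3)/(u + 1)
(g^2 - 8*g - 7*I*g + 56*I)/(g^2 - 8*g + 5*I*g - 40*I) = (g - 7*I)/(g + 5*I)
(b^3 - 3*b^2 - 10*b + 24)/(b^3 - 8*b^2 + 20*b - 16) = (b + 3)/(b - 2)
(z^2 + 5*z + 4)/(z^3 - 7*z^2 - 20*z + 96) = (z + 1)/(z^2 - 11*z + 24)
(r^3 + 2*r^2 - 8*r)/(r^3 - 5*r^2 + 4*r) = (r^2 + 2*r - 8)/(r^2 - 5*r + 4)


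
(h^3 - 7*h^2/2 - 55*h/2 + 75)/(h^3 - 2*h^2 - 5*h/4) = 2*(h^2 - h - 30)/(h*(2*h + 1))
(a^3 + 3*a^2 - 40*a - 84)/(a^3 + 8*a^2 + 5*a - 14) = (a - 6)/(a - 1)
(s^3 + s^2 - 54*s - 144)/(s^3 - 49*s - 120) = (s + 6)/(s + 5)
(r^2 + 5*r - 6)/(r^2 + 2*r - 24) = (r - 1)/(r - 4)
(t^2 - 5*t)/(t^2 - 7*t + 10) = t/(t - 2)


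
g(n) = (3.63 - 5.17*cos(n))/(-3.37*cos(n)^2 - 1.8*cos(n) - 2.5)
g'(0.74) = -0.59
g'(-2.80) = -0.44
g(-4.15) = -2.56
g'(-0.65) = 0.46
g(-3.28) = -2.18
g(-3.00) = -2.18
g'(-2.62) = -0.61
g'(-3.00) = -0.19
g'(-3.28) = 0.19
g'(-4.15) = -0.20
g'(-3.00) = -0.19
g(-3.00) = -2.18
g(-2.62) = -2.34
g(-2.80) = -2.24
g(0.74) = 0.03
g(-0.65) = 0.08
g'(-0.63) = 0.43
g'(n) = (3.63 - 5.17*cos(n))*(-6.74*sin(n)*cos(n) - 1.8*sin(n))/(-3.37*cos(n)^2 - 1.8*cos(n) - 2.5)^2 + 5.17*sin(n)/(-3.37*cos(n)^2 - 1.8*cos(n) - 2.5) = (17.4229*cos(n)^2 - 24.4662*cos(n) - 19.459)*sin(n)/(11.3569*cos(n)^4 + 12.132*cos(n)^3 + 20.09*cos(n)^2 + 9.0*cos(n) + 6.25)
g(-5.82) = 0.15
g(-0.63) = 0.09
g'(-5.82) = -0.26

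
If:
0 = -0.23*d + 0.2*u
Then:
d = 0.869565217391304*u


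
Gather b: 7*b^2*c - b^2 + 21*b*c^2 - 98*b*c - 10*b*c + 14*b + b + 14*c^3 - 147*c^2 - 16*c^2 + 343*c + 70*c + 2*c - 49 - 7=b^2*(7*c - 1) + b*(21*c^2 - 108*c + 15) + 14*c^3 - 163*c^2 + 415*c - 56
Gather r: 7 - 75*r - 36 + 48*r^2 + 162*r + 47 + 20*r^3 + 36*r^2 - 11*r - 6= 20*r^3 + 84*r^2 + 76*r + 12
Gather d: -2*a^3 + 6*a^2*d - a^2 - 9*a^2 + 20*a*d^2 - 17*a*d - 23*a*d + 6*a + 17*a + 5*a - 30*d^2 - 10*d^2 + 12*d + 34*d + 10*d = -2*a^3 - 10*a^2 + 28*a + d^2*(20*a - 40) + d*(6*a^2 - 40*a + 56)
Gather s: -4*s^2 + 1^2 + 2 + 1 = 4 - 4*s^2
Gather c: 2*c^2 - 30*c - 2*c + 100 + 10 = 2*c^2 - 32*c + 110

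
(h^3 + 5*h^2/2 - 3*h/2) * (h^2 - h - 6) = h^5 + 3*h^4/2 - 10*h^3 - 27*h^2/2 + 9*h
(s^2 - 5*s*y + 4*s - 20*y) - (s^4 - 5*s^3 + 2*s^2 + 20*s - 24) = -s^4 + 5*s^3 - s^2 - 5*s*y - 16*s - 20*y + 24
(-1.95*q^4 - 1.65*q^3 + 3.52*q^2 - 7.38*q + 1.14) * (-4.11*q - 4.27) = 8.0145*q^5 + 15.108*q^4 - 7.4217*q^3 + 15.3014*q^2 + 26.8272*q - 4.8678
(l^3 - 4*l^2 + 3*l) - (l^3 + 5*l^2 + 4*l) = -9*l^2 - l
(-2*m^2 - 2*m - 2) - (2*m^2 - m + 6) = -4*m^2 - m - 8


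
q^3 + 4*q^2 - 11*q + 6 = (q - 1)^2*(q + 6)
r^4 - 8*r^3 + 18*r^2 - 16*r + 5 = (r - 5)*(r - 1)^3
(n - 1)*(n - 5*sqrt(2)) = n^2 - 5*sqrt(2)*n - n + 5*sqrt(2)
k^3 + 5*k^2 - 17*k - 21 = (k - 3)*(k + 1)*(k + 7)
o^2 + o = o*(o + 1)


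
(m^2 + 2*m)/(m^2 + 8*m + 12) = m/(m + 6)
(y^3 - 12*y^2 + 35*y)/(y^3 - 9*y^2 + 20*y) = (y - 7)/(y - 4)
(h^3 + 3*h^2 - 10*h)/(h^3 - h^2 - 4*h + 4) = h*(h + 5)/(h^2 + h - 2)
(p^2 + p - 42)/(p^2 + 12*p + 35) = (p - 6)/(p + 5)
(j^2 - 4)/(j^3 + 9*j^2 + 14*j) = (j - 2)/(j*(j + 7))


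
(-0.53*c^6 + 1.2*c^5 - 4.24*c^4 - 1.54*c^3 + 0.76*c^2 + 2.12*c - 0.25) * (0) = 0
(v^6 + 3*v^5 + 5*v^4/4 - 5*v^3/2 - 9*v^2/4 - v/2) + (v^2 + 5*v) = v^6 + 3*v^5 + 5*v^4/4 - 5*v^3/2 - 5*v^2/4 + 9*v/2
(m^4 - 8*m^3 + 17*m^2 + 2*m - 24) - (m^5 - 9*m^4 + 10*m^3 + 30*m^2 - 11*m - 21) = -m^5 + 10*m^4 - 18*m^3 - 13*m^2 + 13*m - 3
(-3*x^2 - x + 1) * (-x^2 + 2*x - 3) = 3*x^4 - 5*x^3 + 6*x^2 + 5*x - 3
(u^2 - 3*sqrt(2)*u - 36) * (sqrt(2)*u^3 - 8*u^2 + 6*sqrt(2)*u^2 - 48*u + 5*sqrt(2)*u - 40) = sqrt(2)*u^5 - 14*u^4 + 6*sqrt(2)*u^4 - 84*u^3 - 7*sqrt(2)*u^3 - 72*sqrt(2)*u^2 + 218*u^2 - 60*sqrt(2)*u + 1728*u + 1440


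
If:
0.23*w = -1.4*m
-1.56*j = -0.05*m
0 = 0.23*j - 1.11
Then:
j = 4.83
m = 150.57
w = -916.54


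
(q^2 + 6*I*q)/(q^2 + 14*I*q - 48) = q/(q + 8*I)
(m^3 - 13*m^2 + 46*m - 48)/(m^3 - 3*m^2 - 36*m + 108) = (m^2 - 10*m + 16)/(m^2 - 36)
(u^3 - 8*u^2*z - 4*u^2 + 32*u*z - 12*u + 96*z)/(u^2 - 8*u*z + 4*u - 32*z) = (u^2 - 4*u - 12)/(u + 4)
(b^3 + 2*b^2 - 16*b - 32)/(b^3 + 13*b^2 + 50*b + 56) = (b - 4)/(b + 7)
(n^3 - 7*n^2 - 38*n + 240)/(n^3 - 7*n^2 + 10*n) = (n^2 - 2*n - 48)/(n*(n - 2))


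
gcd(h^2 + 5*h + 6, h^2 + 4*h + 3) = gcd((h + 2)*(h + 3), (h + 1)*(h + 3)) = h + 3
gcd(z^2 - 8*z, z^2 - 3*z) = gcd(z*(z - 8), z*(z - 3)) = z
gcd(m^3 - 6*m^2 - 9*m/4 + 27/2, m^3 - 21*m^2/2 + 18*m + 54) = m^2 - 9*m/2 - 9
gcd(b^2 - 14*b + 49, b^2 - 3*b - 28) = b - 7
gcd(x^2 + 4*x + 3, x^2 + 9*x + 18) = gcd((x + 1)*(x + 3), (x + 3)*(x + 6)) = x + 3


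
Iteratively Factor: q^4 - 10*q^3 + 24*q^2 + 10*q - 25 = (q + 1)*(q^3 - 11*q^2 + 35*q - 25) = (q - 5)*(q + 1)*(q^2 - 6*q + 5) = (q - 5)^2*(q + 1)*(q - 1)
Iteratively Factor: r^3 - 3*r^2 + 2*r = (r)*(r^2 - 3*r + 2) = r*(r - 1)*(r - 2)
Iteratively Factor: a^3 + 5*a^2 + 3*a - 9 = (a - 1)*(a^2 + 6*a + 9) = (a - 1)*(a + 3)*(a + 3)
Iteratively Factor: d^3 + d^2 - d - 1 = (d + 1)*(d^2 - 1) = (d + 1)^2*(d - 1)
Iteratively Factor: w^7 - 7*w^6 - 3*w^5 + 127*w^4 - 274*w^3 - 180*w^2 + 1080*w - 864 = (w - 2)*(w^6 - 5*w^5 - 13*w^4 + 101*w^3 - 72*w^2 - 324*w + 432) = (w - 2)^2*(w^5 - 3*w^4 - 19*w^3 + 63*w^2 + 54*w - 216) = (w - 2)^2*(w + 4)*(w^4 - 7*w^3 + 9*w^2 + 27*w - 54) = (w - 3)*(w - 2)^2*(w + 4)*(w^3 - 4*w^2 - 3*w + 18) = (w - 3)^2*(w - 2)^2*(w + 4)*(w^2 - w - 6) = (w - 3)^2*(w - 2)^2*(w + 2)*(w + 4)*(w - 3)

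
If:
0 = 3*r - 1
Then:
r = 1/3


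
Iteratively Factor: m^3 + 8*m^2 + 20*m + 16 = (m + 4)*(m^2 + 4*m + 4) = (m + 2)*(m + 4)*(m + 2)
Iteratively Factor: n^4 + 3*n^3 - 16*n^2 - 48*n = (n - 4)*(n^3 + 7*n^2 + 12*n) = (n - 4)*(n + 3)*(n^2 + 4*n) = n*(n - 4)*(n + 3)*(n + 4)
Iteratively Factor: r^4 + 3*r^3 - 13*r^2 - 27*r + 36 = (r - 3)*(r^3 + 6*r^2 + 5*r - 12) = (r - 3)*(r - 1)*(r^2 + 7*r + 12) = (r - 3)*(r - 1)*(r + 3)*(r + 4)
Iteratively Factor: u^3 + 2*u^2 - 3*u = (u + 3)*(u^2 - u) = u*(u + 3)*(u - 1)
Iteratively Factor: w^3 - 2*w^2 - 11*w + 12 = (w - 1)*(w^2 - w - 12) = (w - 1)*(w + 3)*(w - 4)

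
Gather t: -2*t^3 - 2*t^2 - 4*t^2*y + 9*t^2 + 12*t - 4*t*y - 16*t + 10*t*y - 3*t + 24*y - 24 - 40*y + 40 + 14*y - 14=-2*t^3 + t^2*(7 - 4*y) + t*(6*y - 7) - 2*y + 2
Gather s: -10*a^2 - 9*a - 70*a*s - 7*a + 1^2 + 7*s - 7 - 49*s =-10*a^2 - 16*a + s*(-70*a - 42) - 6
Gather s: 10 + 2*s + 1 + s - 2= 3*s + 9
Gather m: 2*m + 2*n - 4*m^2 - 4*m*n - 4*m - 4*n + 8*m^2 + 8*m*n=4*m^2 + m*(4*n - 2) - 2*n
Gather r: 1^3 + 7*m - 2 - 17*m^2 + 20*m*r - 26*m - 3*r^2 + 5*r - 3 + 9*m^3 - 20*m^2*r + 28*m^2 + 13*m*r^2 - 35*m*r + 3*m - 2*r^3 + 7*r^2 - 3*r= 9*m^3 + 11*m^2 - 16*m - 2*r^3 + r^2*(13*m + 4) + r*(-20*m^2 - 15*m + 2) - 4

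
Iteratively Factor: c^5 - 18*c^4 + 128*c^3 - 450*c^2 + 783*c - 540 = (c - 5)*(c^4 - 13*c^3 + 63*c^2 - 135*c + 108) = (c - 5)*(c - 3)*(c^3 - 10*c^2 + 33*c - 36) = (c - 5)*(c - 3)^2*(c^2 - 7*c + 12) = (c - 5)*(c - 4)*(c - 3)^2*(c - 3)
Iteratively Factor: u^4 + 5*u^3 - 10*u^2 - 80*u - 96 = (u - 4)*(u^3 + 9*u^2 + 26*u + 24) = (u - 4)*(u + 2)*(u^2 + 7*u + 12) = (u - 4)*(u + 2)*(u + 4)*(u + 3)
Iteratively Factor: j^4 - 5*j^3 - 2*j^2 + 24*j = (j)*(j^3 - 5*j^2 - 2*j + 24) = j*(j - 4)*(j^2 - j - 6) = j*(j - 4)*(j + 2)*(j - 3)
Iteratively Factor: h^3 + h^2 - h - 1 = (h + 1)*(h^2 - 1) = (h - 1)*(h + 1)*(h + 1)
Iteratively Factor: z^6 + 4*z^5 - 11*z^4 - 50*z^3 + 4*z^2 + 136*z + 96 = (z - 3)*(z^5 + 7*z^4 + 10*z^3 - 20*z^2 - 56*z - 32) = (z - 3)*(z - 2)*(z^4 + 9*z^3 + 28*z^2 + 36*z + 16) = (z - 3)*(z - 2)*(z + 4)*(z^3 + 5*z^2 + 8*z + 4) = (z - 3)*(z - 2)*(z + 2)*(z + 4)*(z^2 + 3*z + 2) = (z - 3)*(z - 2)*(z + 2)^2*(z + 4)*(z + 1)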